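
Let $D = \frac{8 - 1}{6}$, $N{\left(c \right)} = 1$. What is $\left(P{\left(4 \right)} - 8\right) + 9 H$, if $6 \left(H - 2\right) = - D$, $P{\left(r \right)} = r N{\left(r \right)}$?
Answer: $\frac{49}{4} \approx 12.25$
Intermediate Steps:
$D = \frac{7}{6}$ ($D = \left(8 - 1\right) \frac{1}{6} = 7 \cdot \frac{1}{6} = \frac{7}{6} \approx 1.1667$)
$P{\left(r \right)} = r$ ($P{\left(r \right)} = r 1 = r$)
$H = \frac{65}{36}$ ($H = 2 + \frac{\left(-1\right) \frac{7}{6}}{6} = 2 + \frac{1}{6} \left(- \frac{7}{6}\right) = 2 - \frac{7}{36} = \frac{65}{36} \approx 1.8056$)
$\left(P{\left(4 \right)} - 8\right) + 9 H = \left(4 - 8\right) + 9 \cdot \frac{65}{36} = \left(4 - 8\right) + \frac{65}{4} = -4 + \frac{65}{4} = \frac{49}{4}$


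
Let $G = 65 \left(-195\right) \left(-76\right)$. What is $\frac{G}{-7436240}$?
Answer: $- \frac{48165}{371812} \approx -0.12954$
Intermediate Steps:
$G = 963300$ ($G = \left(-12675\right) \left(-76\right) = 963300$)
$\frac{G}{-7436240} = \frac{963300}{-7436240} = 963300 \left(- \frac{1}{7436240}\right) = - \frac{48165}{371812}$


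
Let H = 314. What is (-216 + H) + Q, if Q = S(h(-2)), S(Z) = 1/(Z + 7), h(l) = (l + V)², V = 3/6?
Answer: 3630/37 ≈ 98.108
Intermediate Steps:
V = ½ (V = 3*(⅙) = ½ ≈ 0.50000)
h(l) = (½ + l)² (h(l) = (l + ½)² = (½ + l)²)
S(Z) = 1/(7 + Z)
Q = 4/37 (Q = 1/(7 + (1 + 2*(-2))²/4) = 1/(7 + (1 - 4)²/4) = 1/(7 + (¼)*(-3)²) = 1/(7 + (¼)*9) = 1/(7 + 9/4) = 1/(37/4) = 4/37 ≈ 0.10811)
(-216 + H) + Q = (-216 + 314) + 4/37 = 98 + 4/37 = 3630/37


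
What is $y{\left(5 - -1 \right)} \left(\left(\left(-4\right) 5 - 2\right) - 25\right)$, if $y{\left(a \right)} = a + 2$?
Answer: $-376$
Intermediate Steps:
$y{\left(a \right)} = 2 + a$
$y{\left(5 - -1 \right)} \left(\left(\left(-4\right) 5 - 2\right) - 25\right) = \left(2 + \left(5 - -1\right)\right) \left(\left(\left(-4\right) 5 - 2\right) - 25\right) = \left(2 + \left(5 + 1\right)\right) \left(\left(-20 - 2\right) - 25\right) = \left(2 + 6\right) \left(-22 - 25\right) = 8 \left(-47\right) = -376$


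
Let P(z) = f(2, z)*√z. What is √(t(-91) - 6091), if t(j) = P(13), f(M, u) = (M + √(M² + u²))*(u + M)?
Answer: √(-6091 + 15*√13*(2 + √173)) ≈ 72.605*I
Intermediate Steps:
f(M, u) = (M + u)*(M + √(M² + u²)) (f(M, u) = (M + √(M² + u²))*(M + u) = (M + u)*(M + √(M² + u²)))
P(z) = √z*(4 + 2*z + 2*√(4 + z²) + z*√(4 + z²)) (P(z) = (2² + 2*z + 2*√(2² + z²) + z*√(2² + z²))*√z = (4 + 2*z + 2*√(4 + z²) + z*√(4 + z²))*√z = √z*(4 + 2*z + 2*√(4 + z²) + z*√(4 + z²)))
t(j) = √13*(30 + 15*√173) (t(j) = √13*(4 + 2*13 + 2*√(4 + 13²) + 13*√(4 + 13²)) = √13*(4 + 26 + 2*√(4 + 169) + 13*√(4 + 169)) = √13*(4 + 26 + 2*√173 + 13*√173) = √13*(30 + 15*√173))
√(t(-91) - 6091) = √(15*√13*(2 + √173) - 6091) = √(-6091 + 15*√13*(2 + √173))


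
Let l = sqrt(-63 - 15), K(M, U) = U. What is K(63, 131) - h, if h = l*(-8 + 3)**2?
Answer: 131 - 25*I*sqrt(78) ≈ 131.0 - 220.79*I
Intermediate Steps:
l = I*sqrt(78) (l = sqrt(-78) = I*sqrt(78) ≈ 8.8318*I)
h = 25*I*sqrt(78) (h = (I*sqrt(78))*(-8 + 3)**2 = (I*sqrt(78))*(-5)**2 = (I*sqrt(78))*25 = 25*I*sqrt(78) ≈ 220.79*I)
K(63, 131) - h = 131 - 25*I*sqrt(78)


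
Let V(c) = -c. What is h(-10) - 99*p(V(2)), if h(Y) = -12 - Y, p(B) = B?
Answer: 196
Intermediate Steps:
h(-10) - 99*p(V(2)) = (-12 - 1*(-10)) - (-99)*2 = (-12 + 10) - 99*(-2) = -2 + 198 = 196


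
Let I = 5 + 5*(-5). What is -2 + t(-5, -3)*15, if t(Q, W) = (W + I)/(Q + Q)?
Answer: 65/2 ≈ 32.500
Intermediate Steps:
I = -20 (I = 5 - 25 = -20)
t(Q, W) = (-20 + W)/(2*Q) (t(Q, W) = (W - 20)/(Q + Q) = (-20 + W)/((2*Q)) = (-20 + W)*(1/(2*Q)) = (-20 + W)/(2*Q))
-2 + t(-5, -3)*15 = -2 + ((1/2)*(-20 - 3)/(-5))*15 = -2 + ((1/2)*(-1/5)*(-23))*15 = -2 + (23/10)*15 = -2 + 69/2 = 65/2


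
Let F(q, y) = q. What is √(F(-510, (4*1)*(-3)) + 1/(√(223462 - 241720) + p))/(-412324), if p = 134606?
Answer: -√(-(68649059 + 510*I*√18258)/(134606 + I*√18258))/412324 ≈ -4.0044e-16 + 5.477e-5*I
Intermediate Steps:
√(F(-510, (4*1)*(-3)) + 1/(√(223462 - 241720) + p))/(-412324) = √(-510 + 1/(√(223462 - 241720) + 134606))/(-412324) = √(-510 + 1/(√(-18258) + 134606))*(-1/412324) = √(-510 + 1/(I*√18258 + 134606))*(-1/412324) = √(-510 + 1/(134606 + I*√18258))*(-1/412324) = -√(-510 + 1/(134606 + I*√18258))/412324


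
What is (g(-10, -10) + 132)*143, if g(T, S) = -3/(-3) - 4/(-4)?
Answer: 19162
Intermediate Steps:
g(T, S) = 2 (g(T, S) = -3*(-1/3) - 4*(-1/4) = 1 + 1 = 2)
(g(-10, -10) + 132)*143 = (2 + 132)*143 = 134*143 = 19162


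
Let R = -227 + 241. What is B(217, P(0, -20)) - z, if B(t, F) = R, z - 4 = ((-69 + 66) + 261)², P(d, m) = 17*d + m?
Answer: -66554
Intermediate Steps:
P(d, m) = m + 17*d
z = 66568 (z = 4 + ((-69 + 66) + 261)² = 4 + (-3 + 261)² = 4 + 258² = 4 + 66564 = 66568)
R = 14
B(t, F) = 14
B(217, P(0, -20)) - z = 14 - 1*66568 = 14 - 66568 = -66554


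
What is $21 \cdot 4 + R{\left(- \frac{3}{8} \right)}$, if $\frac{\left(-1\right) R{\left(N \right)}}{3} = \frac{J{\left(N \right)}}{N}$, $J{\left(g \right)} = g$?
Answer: $81$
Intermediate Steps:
$R{\left(N \right)} = -3$ ($R{\left(N \right)} = - 3 \frac{N}{N} = \left(-3\right) 1 = -3$)
$21 \cdot 4 + R{\left(- \frac{3}{8} \right)} = 21 \cdot 4 - 3 = 84 - 3 = 81$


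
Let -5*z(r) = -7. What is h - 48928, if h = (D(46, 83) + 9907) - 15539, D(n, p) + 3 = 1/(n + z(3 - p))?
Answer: -12931426/237 ≈ -54563.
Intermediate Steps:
z(r) = 7/5 (z(r) = -⅕*(-7) = 7/5)
D(n, p) = -3 + 1/(7/5 + n) (D(n, p) = -3 + 1/(n + 7/5) = -3 + 1/(7/5 + n))
h = -1335490/237 (h = ((-16 - 15*46)/(7 + 5*46) + 9907) - 15539 = ((-16 - 690)/(7 + 230) + 9907) - 15539 = (-706/237 + 9907) - 15539 = 2347253/237 - 15539 = -1335490/237 ≈ -5635.0)
h - 48928 = -1335490/237 - 48928 = -12931426/237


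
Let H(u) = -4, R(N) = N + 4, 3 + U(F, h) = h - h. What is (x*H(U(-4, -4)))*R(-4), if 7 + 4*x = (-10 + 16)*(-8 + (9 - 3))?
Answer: 0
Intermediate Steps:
U(F, h) = -3 (U(F, h) = -3 + (h - h) = -3 + 0 = -3)
R(N) = 4 + N
x = -19/4 (x = -7/4 + ((-10 + 16)*(-8 + (9 - 3)))/4 = -7/4 + (6*(-8 + 6))/4 = -7/4 + (6*(-2))/4 = -7/4 + (1/4)*(-12) = -7/4 - 3 = -19/4 ≈ -4.7500)
(x*H(U(-4, -4)))*R(-4) = (-19/4*(-4))*(4 - 4) = 19*0 = 0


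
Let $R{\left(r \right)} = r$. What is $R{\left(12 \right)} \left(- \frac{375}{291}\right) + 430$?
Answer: $\frac{40210}{97} \approx 414.54$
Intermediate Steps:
$R{\left(12 \right)} \left(- \frac{375}{291}\right) + 430 = 12 \left(- \frac{375}{291}\right) + 430 = 12 \left(\left(-375\right) \frac{1}{291}\right) + 430 = 12 \left(- \frac{125}{97}\right) + 430 = - \frac{1500}{97} + 430 = \frac{40210}{97}$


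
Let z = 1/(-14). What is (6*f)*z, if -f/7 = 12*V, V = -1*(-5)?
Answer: 180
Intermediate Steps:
z = -1/14 ≈ -0.071429
V = 5
f = -420 (f = -84*5 = -7*60 = -420)
(6*f)*z = (6*(-420))*(-1/14) = -2520*(-1/14) = 180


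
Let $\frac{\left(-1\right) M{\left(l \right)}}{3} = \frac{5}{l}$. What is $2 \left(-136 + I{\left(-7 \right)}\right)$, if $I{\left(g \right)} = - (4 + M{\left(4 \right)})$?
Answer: $- \frac{545}{2} \approx -272.5$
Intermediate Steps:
$M{\left(l \right)} = - \frac{15}{l}$ ($M{\left(l \right)} = - 3 \frac{5}{l} = - \frac{15}{l}$)
$I{\left(g \right)} = - \frac{1}{4}$ ($I{\left(g \right)} = - (4 - \frac{15}{4}) = \left(-1\right) \frac{1}{4} = - \frac{1}{4}$)
$2 \left(-136 + I{\left(-7 \right)}\right) = 2 \left(-136 - \frac{1}{4}\right) = 2 \left(- \frac{545}{4}\right) = - \frac{545}{2}$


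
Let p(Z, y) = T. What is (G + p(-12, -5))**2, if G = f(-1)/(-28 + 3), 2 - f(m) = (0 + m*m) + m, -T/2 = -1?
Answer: 2304/625 ≈ 3.6864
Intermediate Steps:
T = 2 (T = -2*(-1) = 2)
f(m) = 2 - m - m**2 (f(m) = 2 - ((0 + m*m) + m) = 2 - ((0 + m**2) + m) = 2 - (m**2 + m) = 2 - (m + m**2) = 2 + (-m - m**2) = 2 - m - m**2)
p(Z, y) = 2
G = -2/25 (G = (2 - 1*(-1) - 1*(-1)**2)/(-28 + 3) = (2 + 1 - 1*1)/(-25) = (2 + 1 - 1)*(-1/25) = 2*(-1/25) = -2/25 ≈ -0.080000)
(G + p(-12, -5))**2 = (-2/25 + 2)**2 = (48/25)**2 = 2304/625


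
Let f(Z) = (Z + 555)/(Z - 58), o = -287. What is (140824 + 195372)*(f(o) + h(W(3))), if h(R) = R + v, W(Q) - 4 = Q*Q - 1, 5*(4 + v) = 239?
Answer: 6382008668/345 ≈ 1.8499e+7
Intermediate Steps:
v = 219/5 (v = -4 + (⅕)*239 = -4 + 239/5 = 219/5 ≈ 43.800)
W(Q) = 3 + Q² (W(Q) = 4 + (Q*Q - 1) = 4 + (Q² - 1) = 4 + (-1 + Q²) = 3 + Q²)
f(Z) = (555 + Z)/(-58 + Z)
h(R) = 219/5 + R (h(R) = R + 219/5 = 219/5 + R)
(140824 + 195372)*(f(o) + h(W(3))) = (140824 + 195372)*((555 - 287)/(-58 - 287) + (219/5 + (3 + 3²))) = 336196*(268/(-345) + (219/5 + (3 + 9))) = 336196*(-1/345*268 + (219/5 + 12)) = 336196*(-268/345 + 279/5) = 336196*(18983/345) = 6382008668/345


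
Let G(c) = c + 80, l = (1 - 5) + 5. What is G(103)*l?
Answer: 183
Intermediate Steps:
l = 1 (l = -4 + 5 = 1)
G(c) = 80 + c
G(103)*l = (80 + 103)*1 = 183*1 = 183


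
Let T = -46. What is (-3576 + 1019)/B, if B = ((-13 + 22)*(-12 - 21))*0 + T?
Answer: 2557/46 ≈ 55.587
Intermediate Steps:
B = -46 (B = ((-13 + 22)*(-12 - 21))*0 - 46 = (9*(-33))*0 - 46 = -297*0 - 46 = 0 - 46 = -46)
(-3576 + 1019)/B = (-3576 + 1019)/(-46) = -2557*(-1/46) = 2557/46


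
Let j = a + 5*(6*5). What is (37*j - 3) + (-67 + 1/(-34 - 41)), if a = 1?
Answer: 413774/75 ≈ 5517.0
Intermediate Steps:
j = 151 (j = 1 + 5*(6*5) = 1 + 5*30 = 1 + 150 = 151)
(37*j - 3) + (-67 + 1/(-34 - 41)) = (37*151 - 3) + (-67 + 1/(-34 - 41)) = (5587 - 3) + (-67 + 1/(-75)) = 5584 + (-67 - 1/75) = 5584 - 5026/75 = 413774/75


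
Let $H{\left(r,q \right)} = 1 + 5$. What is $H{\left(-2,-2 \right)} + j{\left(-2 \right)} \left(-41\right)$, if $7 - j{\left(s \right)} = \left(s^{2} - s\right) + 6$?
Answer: $211$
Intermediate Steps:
$H{\left(r,q \right)} = 6$
$j{\left(s \right)} = 1 + s - s^{2}$ ($j{\left(s \right)} = 7 - \left(\left(s^{2} - s\right) + 6\right) = 7 - \left(6 + s^{2} - s\right) = 1 + s - s^{2}$)
$H{\left(-2,-2 \right)} + j{\left(-2 \right)} \left(-41\right) = 6 + \left(1 - 2 - \left(-2\right)^{2}\right) \left(-41\right) = 6 + \left(1 - 2 - 4\right) \left(-41\right) = 6 - -205 = 6 + 205 = 211$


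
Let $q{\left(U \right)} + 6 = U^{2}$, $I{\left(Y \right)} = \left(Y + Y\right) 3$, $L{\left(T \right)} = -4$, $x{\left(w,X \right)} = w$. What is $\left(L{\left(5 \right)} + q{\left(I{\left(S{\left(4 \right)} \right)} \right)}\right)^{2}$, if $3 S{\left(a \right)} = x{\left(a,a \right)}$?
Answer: $2916$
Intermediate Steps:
$S{\left(a \right)} = \frac{a}{3}$
$I{\left(Y \right)} = 6 Y$ ($I{\left(Y \right)} = 2 Y 3 = 6 Y$)
$q{\left(U \right)} = -6 + U^{2}$
$\left(L{\left(5 \right)} + q{\left(I{\left(S{\left(4 \right)} \right)} \right)}\right)^{2} = \left(-4 - \left(6 - \left(6 \cdot \frac{1}{3} \cdot 4\right)^{2}\right)\right)^{2} = \left(-4 - \left(6 - \left(6 \cdot \frac{4}{3}\right)^{2}\right)\right)^{2} = \left(-4 - \left(6 - 8^{2}\right)\right)^{2} = \left(-4 + \left(-6 + 64\right)\right)^{2} = \left(-4 + 58\right)^{2} = 54^{2} = 2916$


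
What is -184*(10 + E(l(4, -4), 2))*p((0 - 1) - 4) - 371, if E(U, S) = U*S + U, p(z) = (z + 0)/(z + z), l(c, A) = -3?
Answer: -463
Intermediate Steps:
p(z) = ½ (p(z) = z/((2*z)) = z*(1/(2*z)) = ½)
E(U, S) = U + S*U (E(U, S) = S*U + U = U + S*U)
-184*(10 + E(l(4, -4), 2))*p((0 - 1) - 4) - 371 = -184*(10 - 3*(1 + 2))/2 - 371 = -184*(10 - 3*3)/2 - 371 = -184*(10 - 9)/2 - 371 = -184/2 - 371 = -184*½ - 371 = -92 - 371 = -463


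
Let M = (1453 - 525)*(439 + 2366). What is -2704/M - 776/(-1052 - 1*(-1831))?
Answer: -126379091/126735510 ≈ -0.99719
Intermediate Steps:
M = 2603040 (M = 928*2805 = 2603040)
-2704/M - 776/(-1052 - 1*(-1831)) = -2704/2603040 - 776/(-1052 - 1*(-1831)) = -2704*1/2603040 - 776/(-1052 + 1831) = -169/162690 - 776/779 = -126379091/126735510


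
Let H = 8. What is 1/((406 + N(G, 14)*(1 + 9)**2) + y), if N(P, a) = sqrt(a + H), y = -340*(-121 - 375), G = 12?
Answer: 84523/14288165058 - 25*sqrt(22)/7144082529 ≈ 5.8992e-6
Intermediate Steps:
y = 168640 (y = -340*(-496) = 168640)
N(P, a) = sqrt(8 + a) (N(P, a) = sqrt(a + 8) = sqrt(8 + a))
1/((406 + N(G, 14)*(1 + 9)**2) + y) = 1/((406 + sqrt(8 + 14)*(1 + 9)**2) + 168640) = 1/((406 + sqrt(22)*10**2) + 168640) = 1/((406 + sqrt(22)*100) + 168640) = 1/((406 + 100*sqrt(22)) + 168640) = 1/(169046 + 100*sqrt(22))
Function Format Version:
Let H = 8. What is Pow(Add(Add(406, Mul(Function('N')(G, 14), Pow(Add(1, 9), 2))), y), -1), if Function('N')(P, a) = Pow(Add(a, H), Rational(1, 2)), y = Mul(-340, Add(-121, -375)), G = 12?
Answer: Add(Rational(84523, 14288165058), Mul(Rational(-25, 7144082529), Pow(22, Rational(1, 2)))) ≈ 5.8992e-6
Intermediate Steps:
y = 168640 (y = Mul(-340, -496) = 168640)
Function('N')(P, a) = Pow(Add(8, a), Rational(1, 2)) (Function('N')(P, a) = Pow(Add(a, 8), Rational(1, 2)) = Pow(Add(8, a), Rational(1, 2)))
Pow(Add(Add(406, Mul(Function('N')(G, 14), Pow(Add(1, 9), 2))), y), -1) = Pow(Add(Add(406, Mul(Pow(Add(8, 14), Rational(1, 2)), Pow(Add(1, 9), 2))), 168640), -1) = Pow(Add(Add(406, Mul(Pow(22, Rational(1, 2)), Pow(10, 2))), 168640), -1) = Pow(Add(Add(406, Mul(Pow(22, Rational(1, 2)), 100)), 168640), -1) = Pow(Add(Add(406, Mul(100, Pow(22, Rational(1, 2)))), 168640), -1) = Pow(Add(169046, Mul(100, Pow(22, Rational(1, 2)))), -1)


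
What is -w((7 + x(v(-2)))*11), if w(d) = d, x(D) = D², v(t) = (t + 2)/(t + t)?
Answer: -77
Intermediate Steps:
v(t) = (2 + t)/(2*t) (v(t) = (2 + t)/((2*t)) = (2 + t)*(1/(2*t)) = (2 + t)/(2*t))
-w((7 + x(v(-2)))*11) = -(7 + ((½)*(2 - 2)/(-2))²)*11 = -(7 + ((½)*(-½)*0)²)*11 = -(7 + 0²)*11 = -(7 + 0)*11 = -7*11 = -1*77 = -77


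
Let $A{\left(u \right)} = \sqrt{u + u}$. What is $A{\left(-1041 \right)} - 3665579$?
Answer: $-3665579 + i \sqrt{2082} \approx -3.6656 \cdot 10^{6} + 45.629 i$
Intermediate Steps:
$A{\left(u \right)} = \sqrt{2} \sqrt{u}$ ($A{\left(u \right)} = \sqrt{2 u} = \sqrt{2} \sqrt{u}$)
$A{\left(-1041 \right)} - 3665579 = \sqrt{2} \sqrt{-1041} - 3665579 = \sqrt{2} i \sqrt{1041} - 3665579 = i \sqrt{2082} - 3665579 = -3665579 + i \sqrt{2082}$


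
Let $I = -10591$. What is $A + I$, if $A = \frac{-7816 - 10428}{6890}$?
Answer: $- \frac{36495117}{3445} \approx -10594.0$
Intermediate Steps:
$A = - \frac{9122}{3445}$ ($A = \left(-18244\right) \frac{1}{6890} = - \frac{9122}{3445} \approx -2.6479$)
$A + I = - \frac{9122}{3445} - 10591 = - \frac{36495117}{3445}$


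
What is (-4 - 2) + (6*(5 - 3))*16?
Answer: 186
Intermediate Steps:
(-4 - 2) + (6*(5 - 3))*16 = -6 + (6*2)*16 = -6 + 12*16 = -6 + 192 = 186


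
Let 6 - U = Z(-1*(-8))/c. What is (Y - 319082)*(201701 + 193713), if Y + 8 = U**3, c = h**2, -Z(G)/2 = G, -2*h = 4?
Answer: -125777239260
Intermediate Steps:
h = -2 (h = -1/2*4 = -2)
Z(G) = -2*G
c = 4 (c = (-2)**2 = 4)
U = 10 (U = 6 - (-(-2)*(-8))/4 = 6 - (-2*8)/4 = 6 - (-16)/4 = 6 - 1*(-4) = 6 + 4 = 10)
Y = 992 (Y = -8 + 10**3 = -8 + 1000 = 992)
(Y - 319082)*(201701 + 193713) = (992 - 319082)*(201701 + 193713) = -318090*395414 = -125777239260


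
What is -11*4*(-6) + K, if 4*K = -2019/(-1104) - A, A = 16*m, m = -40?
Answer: 624801/1472 ≈ 424.46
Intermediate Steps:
A = -640 (A = 16*(-40) = -640)
K = 236193/1472 (K = (-2019/(-1104) - 1*(-640))/4 = (-2019*(-1/1104) + 640)/4 = (673/368 + 640)/4 = (1/4)*(236193/368) = 236193/1472 ≈ 160.46)
-11*4*(-6) + K = -11*4*(-6) + 236193/1472 = -44*(-6) + 236193/1472 = 264 + 236193/1472 = 624801/1472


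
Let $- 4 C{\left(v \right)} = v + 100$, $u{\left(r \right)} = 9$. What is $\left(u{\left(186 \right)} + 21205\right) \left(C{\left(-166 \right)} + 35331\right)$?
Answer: $749861865$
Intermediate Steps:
$C{\left(v \right)} = -25 - \frac{v}{4}$ ($C{\left(v \right)} = - \frac{v + 100}{4} = - \frac{100 + v}{4} = -25 - \frac{v}{4}$)
$\left(u{\left(186 \right)} + 21205\right) \left(C{\left(-166 \right)} + 35331\right) = \left(9 + 21205\right) \left(\left(-25 - - \frac{83}{2}\right) + 35331\right) = 21214 \left(\left(-25 + \frac{83}{2}\right) + 35331\right) = 21214 \left(\frac{33}{2} + 35331\right) = 21214 \cdot \frac{70695}{2} = 749861865$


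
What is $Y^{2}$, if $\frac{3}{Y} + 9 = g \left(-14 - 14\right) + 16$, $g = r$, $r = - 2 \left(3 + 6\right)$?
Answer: $\frac{9}{261121} \approx 3.4467 \cdot 10^{-5}$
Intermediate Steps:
$r = -18$ ($r = \left(-2\right) 9 = -18$)
$g = -18$
$Y = \frac{3}{511}$ ($Y = \frac{3}{-9 - \left(-16 + 18 \left(-14 - 14\right)\right)} = \frac{3}{-9 + \left(\left(-18\right) \left(-28\right) + 16\right)} = \frac{3}{-9 + \left(504 + 16\right)} = \frac{3}{-9 + 520} = \frac{3}{511} \approx 0.0058708$)
$Y^{2} = \left(\frac{3}{511}\right)^{2} = \frac{9}{261121}$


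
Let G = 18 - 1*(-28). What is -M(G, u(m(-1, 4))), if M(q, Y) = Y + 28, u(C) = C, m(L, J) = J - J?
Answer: -28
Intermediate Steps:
m(L, J) = 0
G = 46 (G = 18 + 28 = 46)
M(q, Y) = 28 + Y
-M(G, u(m(-1, 4))) = -(28 + 0) = -1*28 = -28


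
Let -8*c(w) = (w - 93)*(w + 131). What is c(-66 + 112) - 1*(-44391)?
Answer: 363447/8 ≈ 45431.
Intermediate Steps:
c(w) = -(-93 + w)*(131 + w)/8 (c(w) = -(w - 93)*(w + 131)/8 = -(-93 + w)*(131 + w)/8)
c(-66 + 112) - 1*(-44391) = (12183/8 - 19*(-66 + 112)/4 - (-66 + 112)²/8) - 1*(-44391) = (12183/8 - 19/4*46 - ⅛*46²) + 44391 = (12183/8 - 437/2 - ⅛*2116) + 44391 = (12183/8 - 437/2 - 529/2) + 44391 = 8319/8 + 44391 = 363447/8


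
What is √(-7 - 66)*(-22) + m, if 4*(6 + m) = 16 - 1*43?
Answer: -51/4 - 22*I*√73 ≈ -12.75 - 187.97*I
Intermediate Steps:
m = -51/4 (m = -6 + (16 - 1*43)/4 = -6 + (16 - 43)/4 = -6 + (¼)*(-27) = -6 - 27/4 = -51/4 ≈ -12.750)
√(-7 - 66)*(-22) + m = √(-7 - 66)*(-22) - 51/4 = √(-73)*(-22) - 51/4 = (I*√73)*(-22) - 51/4 = -22*I*√73 - 51/4 = -51/4 - 22*I*√73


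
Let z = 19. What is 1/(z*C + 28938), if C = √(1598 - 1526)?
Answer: 4823/139563642 - 19*√2/139563642 ≈ 3.4365e-5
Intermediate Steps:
C = 6*√2 (C = √72 = 6*√2 ≈ 8.4853)
1/(z*C + 28938) = 1/(19*(6*√2) + 28938) = 1/(114*√2 + 28938) = 1/(28938 + 114*√2)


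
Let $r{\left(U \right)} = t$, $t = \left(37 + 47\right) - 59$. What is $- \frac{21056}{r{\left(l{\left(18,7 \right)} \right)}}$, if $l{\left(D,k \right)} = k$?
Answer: $- \frac{21056}{25} \approx -842.24$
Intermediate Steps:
$t = 25$ ($t = 84 - 59 = 25$)
$r{\left(U \right)} = 25$
$- \frac{21056}{r{\left(l{\left(18,7 \right)} \right)}} = - \frac{21056}{25}$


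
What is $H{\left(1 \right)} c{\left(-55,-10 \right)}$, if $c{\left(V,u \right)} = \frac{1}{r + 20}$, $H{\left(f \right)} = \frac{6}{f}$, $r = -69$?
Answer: $- \frac{6}{49} \approx -0.12245$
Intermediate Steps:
$c{\left(V,u \right)} = - \frac{1}{49}$ ($c{\left(V,u \right)} = \frac{1}{-69 + 20} = \frac{1}{-49} = - \frac{1}{49}$)
$H{\left(1 \right)} c{\left(-55,-10 \right)} = \frac{6}{1} \left(- \frac{1}{49}\right) = 6 \cdot 1 \left(- \frac{1}{49}\right) = 6 \left(- \frac{1}{49}\right) = - \frac{6}{49}$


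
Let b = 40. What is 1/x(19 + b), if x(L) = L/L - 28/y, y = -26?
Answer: 13/27 ≈ 0.48148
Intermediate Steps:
x(L) = 27/13 (x(L) = L/L - 28/(-26) = 1 - 28*(-1/26) = 1 + 14/13 = 27/13)
1/x(19 + b) = 1/(27/13) = 13/27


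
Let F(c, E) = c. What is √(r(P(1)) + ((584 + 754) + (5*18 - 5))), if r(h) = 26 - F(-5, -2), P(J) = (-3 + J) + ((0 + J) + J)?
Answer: √1454 ≈ 38.131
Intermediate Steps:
P(J) = -3 + 3*J (P(J) = (-3 + J) + (J + J) = (-3 + J) + 2*J = -3 + 3*J)
r(h) = 31 (r(h) = 26 - 1*(-5) = 26 + 5 = 31)
√(r(P(1)) + ((584 + 754) + (5*18 - 5))) = √(31 + ((584 + 754) + (5*18 - 5))) = √(31 + (1338 + (90 - 5))) = √(31 + (1338 + 85)) = √(31 + 1423) = √1454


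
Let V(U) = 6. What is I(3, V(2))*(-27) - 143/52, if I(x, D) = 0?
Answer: -11/4 ≈ -2.7500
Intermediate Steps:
I(3, V(2))*(-27) - 143/52 = 0*(-27) - 143/52 = 0 - 143*1/52 = 0 - 11/4 = -11/4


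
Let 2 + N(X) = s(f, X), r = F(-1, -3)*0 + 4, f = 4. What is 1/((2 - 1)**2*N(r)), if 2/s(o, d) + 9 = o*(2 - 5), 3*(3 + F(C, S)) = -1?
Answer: -21/44 ≈ -0.47727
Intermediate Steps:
F(C, S) = -10/3 (F(C, S) = -3 + (1/3)*(-1) = -3 - 1/3 = -10/3)
r = 4 (r = -10/3*0 + 4 = 0 + 4 = 4)
s(o, d) = 2/(-9 - 3*o) (s(o, d) = 2/(-9 + o*(2 - 5)) = 2/(-9 + o*(-3)) = 2/(-9 - 3*o))
N(X) = -44/21 (N(X) = -2 - 2/(9 + 3*4) = -2 - 2/(9 + 12) = -2 - 2/21 = -44/21)
1/((2 - 1)**2*N(r)) = 1/((2 - 1)**2*(-44/21)) = 1/(1**2*(-44/21)) = 1/(1*(-44/21)) = 1/(-44/21) = -21/44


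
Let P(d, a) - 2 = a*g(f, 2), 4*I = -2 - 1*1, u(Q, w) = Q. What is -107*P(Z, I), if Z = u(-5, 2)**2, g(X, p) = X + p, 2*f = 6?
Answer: 749/4 ≈ 187.25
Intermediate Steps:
f = 3 (f = (1/2)*6 = 3)
I = -3/4 (I = (-2 - 1*1)/4 = (-2 - 1)/4 = (1/4)*(-3) = -3/4 ≈ -0.75000)
Z = 25 (Z = (-5)**2 = 25)
P(d, a) = 2 + 5*a (P(d, a) = 2 + a*(3 + 2) = 2 + a*5 = 2 + 5*a)
-107*P(Z, I) = -107*(2 + 5*(-3/4)) = -107*(2 - 15/4) = -107*(-7/4) = 749/4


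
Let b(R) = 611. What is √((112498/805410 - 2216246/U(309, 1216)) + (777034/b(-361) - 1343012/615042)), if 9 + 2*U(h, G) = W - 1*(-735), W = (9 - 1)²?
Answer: I*√3852937176136620246705481269/942103191861 ≈ 65.887*I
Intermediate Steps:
W = 64 (W = 8² = 64)
U(h, G) = 395 (U(h, G) = -9/2 + (64 - 1*(-735))/2 = -9/2 + (64 + 735)/2 = -9/2 + (½)*799 = -9/2 + 799/2 = 395)
√((112498/805410 - 2216246/U(309, 1216)) + (777034/b(-361) - 1343012/615042)) = √((112498/805410 - 2216246/395) + (777034/611 - 1343012/615042)) = √((112498*(1/805410) - 2216246*1/395) + (777034*(1/611) - 1343012*1/615042)) = √((56249/402705 - 2216246/395) + (777034/611 - 671506/307521)) = √(-35698845083/6362739 + 5075403884/3997773) = √(-12269156530057987/2826309575583) = I*√3852937176136620246705481269/942103191861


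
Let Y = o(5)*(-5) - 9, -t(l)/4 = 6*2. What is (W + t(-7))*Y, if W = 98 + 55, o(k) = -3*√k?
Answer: -945 + 1575*√5 ≈ 2576.8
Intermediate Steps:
W = 153
t(l) = -48 (t(l) = -24*2 = -4*12 = -48)
Y = -9 + 15*√5 (Y = -3*√5*(-5) - 9 = 15*√5 - 9 = -9 + 15*√5 ≈ 24.541)
(W + t(-7))*Y = (153 - 48)*(-9 + 15*√5) = 105*(-9 + 15*√5) = -945 + 1575*√5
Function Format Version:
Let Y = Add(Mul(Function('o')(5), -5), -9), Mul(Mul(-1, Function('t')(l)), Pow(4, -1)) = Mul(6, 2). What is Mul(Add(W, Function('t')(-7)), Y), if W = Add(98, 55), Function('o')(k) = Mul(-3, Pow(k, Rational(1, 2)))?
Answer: Add(-945, Mul(1575, Pow(5, Rational(1, 2)))) ≈ 2576.8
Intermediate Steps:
W = 153
Function('t')(l) = -48 (Function('t')(l) = Mul(-4, Mul(6, 2)) = Mul(-4, 12) = -48)
Y = Add(-9, Mul(15, Pow(5, Rational(1, 2)))) (Y = Add(Mul(Mul(-3, Pow(5, Rational(1, 2))), -5), -9) = Add(Mul(15, Pow(5, Rational(1, 2))), -9) = Add(-9, Mul(15, Pow(5, Rational(1, 2)))) ≈ 24.541)
Mul(Add(W, Function('t')(-7)), Y) = Mul(Add(153, -48), Add(-9, Mul(15, Pow(5, Rational(1, 2))))) = Mul(105, Add(-9, Mul(15, Pow(5, Rational(1, 2))))) = Add(-945, Mul(1575, Pow(5, Rational(1, 2))))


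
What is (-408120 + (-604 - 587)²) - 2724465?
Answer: -1714104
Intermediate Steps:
(-408120 + (-604 - 587)²) - 2724465 = (-408120 + (-1191)²) - 2724465 = (-408120 + 1418481) - 2724465 = 1010361 - 2724465 = -1714104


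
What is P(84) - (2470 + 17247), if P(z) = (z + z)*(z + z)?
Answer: 8507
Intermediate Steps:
P(z) = 4*z**2 (P(z) = (2*z)*(2*z) = 4*z**2)
P(84) - (2470 + 17247) = 4*84**2 - (2470 + 17247) = 4*7056 - 1*19717 = 28224 - 19717 = 8507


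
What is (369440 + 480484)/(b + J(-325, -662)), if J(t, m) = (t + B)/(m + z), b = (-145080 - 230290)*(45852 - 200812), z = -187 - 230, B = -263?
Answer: 229266999/15690638670347 ≈ 1.4612e-5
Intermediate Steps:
z = -417
b = 58167335200 (b = -375370*(-154960) = 58167335200)
J(t, m) = (-263 + t)/(-417 + m) (J(t, m) = (t - 263)/(m - 417) = (-263 + t)/(-417 + m))
(369440 + 480484)/(b + J(-325, -662)) = (369440 + 480484)/(58167335200 + (-263 - 325)/(-417 - 662)) = 849924/(58167335200 - 588/(-1079)) = 849924/(58167335200 - 1/1079*(-588)) = 849924/(58167335200 + 588/1079) = 849924/(62762554681388/1079) = 849924*(1079/62762554681388) = 229266999/15690638670347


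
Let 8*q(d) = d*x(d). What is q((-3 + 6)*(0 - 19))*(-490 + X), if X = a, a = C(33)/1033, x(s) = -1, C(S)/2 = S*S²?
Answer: -3094359/1033 ≈ -2995.5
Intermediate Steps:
C(S) = 2*S³ (C(S) = 2*(S*S²) = 2*S³)
q(d) = -d/8 (q(d) = (d*(-1))/8 = (-d)/8 = -d/8)
a = 71874/1033 (a = (2*33³)/1033 = (2*35937)*(1/1033) = 71874*(1/1033) = 71874/1033 ≈ 69.578)
X = 71874/1033 ≈ 69.578
q((-3 + 6)*(0 - 19))*(-490 + X) = (-(-3 + 6)*(0 - 19)/8)*(-490 + 71874/1033) = -3*(-19)/8*(-434296/1033) = -⅛*(-57)*(-434296/1033) = (57/8)*(-434296/1033) = -3094359/1033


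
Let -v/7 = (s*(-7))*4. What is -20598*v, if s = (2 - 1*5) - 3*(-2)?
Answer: -12111624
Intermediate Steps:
s = 3 (s = (2 - 5) + 6 = -3 + 6 = 3)
v = 588 (v = -7*3*(-7)*4 = -(-147)*4 = -7*(-84) = 588)
-20598*v = -20598*588 = -12111624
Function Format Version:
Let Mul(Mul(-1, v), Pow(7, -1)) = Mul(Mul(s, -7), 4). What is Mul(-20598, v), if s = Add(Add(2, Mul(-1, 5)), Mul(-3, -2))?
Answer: -12111624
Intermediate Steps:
s = 3 (s = Add(Add(2, -5), 6) = Add(-3, 6) = 3)
v = 588 (v = Mul(-7, Mul(Mul(3, -7), 4)) = Mul(-7, Mul(-21, 4)) = Mul(-7, -84) = 588)
Mul(-20598, v) = Mul(-20598, 588) = -12111624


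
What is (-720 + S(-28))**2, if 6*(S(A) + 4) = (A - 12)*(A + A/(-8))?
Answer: 2829124/9 ≈ 3.1435e+5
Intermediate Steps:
S(A) = -4 + 7*A*(-12 + A)/48 (S(A) = -4 + ((A - 12)*(A + A/(-8)))/6 = -4 + ((-12 + A)*(A + A*(-1/8)))/6 = -4 + ((-12 + A)*(A - A/8))/6 = -4 + ((-12 + A)*(7*A/8))/6 = -4 + (7*A*(-12 + A)/8)/6 = -4 + 7*A*(-12 + A)/48)
(-720 + S(-28))**2 = (-720 + (-4 - 7/4*(-28) + (7/48)*(-28)**2))**2 = (-720 + (-4 + 49 + (7/48)*784))**2 = (-720 + (-4 + 49 + 343/3))**2 = (-720 + 478/3)**2 = (-1682/3)**2 = 2829124/9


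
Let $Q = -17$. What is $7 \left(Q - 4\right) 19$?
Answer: $-2793$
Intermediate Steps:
$7 \left(Q - 4\right) 19 = 7 \left(-17 - 4\right) 19 = 7 \left(-21\right) 19 = \left(-147\right) 19 = -2793$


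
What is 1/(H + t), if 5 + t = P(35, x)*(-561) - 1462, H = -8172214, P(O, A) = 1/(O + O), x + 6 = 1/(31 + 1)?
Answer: -70/572158231 ≈ -1.2234e-7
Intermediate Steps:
x = -191/32 (x = -6 + 1/(31 + 1) = -6 + 1/32 = -191/32 ≈ -5.9688)
P(O, A) = 1/(2*O)
t = -103251/70 (t = -5 + (((½)/35)*(-561) - 1462) = -5 + (((½)*(1/35))*(-561) - 1462) = -5 + ((1/70)*(-561) - 1462) = -5 + (-561/70 - 1462) = -5 - 102901/70 = -103251/70 ≈ -1475.0)
1/(H + t) = 1/(-8172214 - 103251/70) = 1/(-572158231/70) = -70/572158231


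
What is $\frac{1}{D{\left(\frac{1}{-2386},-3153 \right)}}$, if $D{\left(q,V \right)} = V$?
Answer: $- \frac{1}{3153} \approx -0.00031716$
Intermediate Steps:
$\frac{1}{D{\left(\frac{1}{-2386},-3153 \right)}} = \frac{1}{-3153} = - \frac{1}{3153}$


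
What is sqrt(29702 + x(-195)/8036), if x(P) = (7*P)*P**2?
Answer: sqrt(7658027027)/574 ≈ 152.46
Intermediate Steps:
x(P) = 7*P**3
sqrt(29702 + x(-195)/8036) = sqrt(29702 + (7*(-195)**3)/8036) = sqrt(29702 + (7*(-7414875))*(1/8036)) = sqrt(29702 - 51904125*1/8036) = sqrt(29702 - 7414875/1148) = sqrt(26683021/1148) = sqrt(7658027027)/574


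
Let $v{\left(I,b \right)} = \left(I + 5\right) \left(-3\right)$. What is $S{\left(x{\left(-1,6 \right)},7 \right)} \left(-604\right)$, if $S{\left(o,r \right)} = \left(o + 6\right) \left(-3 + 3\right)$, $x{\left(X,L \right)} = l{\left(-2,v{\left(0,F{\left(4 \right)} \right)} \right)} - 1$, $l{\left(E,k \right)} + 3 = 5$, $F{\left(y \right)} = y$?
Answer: $0$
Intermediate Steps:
$v{\left(I,b \right)} = -15 - 3 I$ ($v{\left(I,b \right)} = \left(5 + I\right) \left(-3\right) = -15 - 3 I$)
$l{\left(E,k \right)} = 2$ ($l{\left(E,k \right)} = -3 + 5 = 2$)
$x{\left(X,L \right)} = 1$ ($x{\left(X,L \right)} = 2 - 1 = 1$)
$S{\left(o,r \right)} = 0$ ($S{\left(o,r \right)} = \left(6 + o\right) 0 = 0$)
$S{\left(x{\left(-1,6 \right)},7 \right)} \left(-604\right) = 0 \left(-604\right) = 0$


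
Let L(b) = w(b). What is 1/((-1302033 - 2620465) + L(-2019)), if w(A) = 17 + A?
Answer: -1/3924500 ≈ -2.5481e-7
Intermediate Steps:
L(b) = 17 + b
1/((-1302033 - 2620465) + L(-2019)) = 1/((-1302033 - 2620465) + (17 - 2019)) = 1/(-3922498 - 2002) = 1/(-3924500) = -1/3924500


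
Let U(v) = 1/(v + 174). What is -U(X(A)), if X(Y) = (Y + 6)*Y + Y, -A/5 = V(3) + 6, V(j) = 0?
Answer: -1/864 ≈ -0.0011574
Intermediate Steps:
A = -30 (A = -5*(0 + 6) = -5*6 = -30)
X(Y) = Y + Y*(6 + Y) (X(Y) = (6 + Y)*Y + Y = Y*(6 + Y) + Y = Y + Y*(6 + Y))
U(v) = 1/(174 + v)
-U(X(A)) = -1/(174 - 30*(7 - 30)) = -1/(174 - 30*(-23)) = -1/(174 + 690) = -1/864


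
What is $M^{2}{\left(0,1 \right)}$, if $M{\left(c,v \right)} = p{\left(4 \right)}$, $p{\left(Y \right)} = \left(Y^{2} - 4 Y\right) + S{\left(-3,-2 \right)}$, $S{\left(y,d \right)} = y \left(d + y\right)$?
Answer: $225$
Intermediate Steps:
$p{\left(Y \right)} = 15 + Y^{2} - 4 Y$ ($p{\left(Y \right)} = \left(Y^{2} - 4 Y\right) - 3 \left(-2 - 3\right) = \left(Y^{2} - 4 Y\right) - -15 = \left(Y^{2} - 4 Y\right) + 15 = 15 + Y^{2} - 4 Y$)
$M{\left(c,v \right)} = 15$ ($M{\left(c,v \right)} = 15 + 4^{2} - 16 = 15 + 16 - 16 = 15$)
$M^{2}{\left(0,1 \right)} = 15^{2} = 225$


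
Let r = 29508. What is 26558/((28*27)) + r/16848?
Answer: 51781/1404 ≈ 36.881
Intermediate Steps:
26558/((28*27)) + r/16848 = 26558/((28*27)) + 29508/16848 = 26558/756 + 29508*(1/16848) = 26558*(1/756) + 2459/1404 = 1897/54 + 2459/1404 = 51781/1404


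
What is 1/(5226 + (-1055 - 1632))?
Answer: 1/2539 ≈ 0.00039386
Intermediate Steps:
1/(5226 + (-1055 - 1632)) = 1/(5226 - 2687) = 1/2539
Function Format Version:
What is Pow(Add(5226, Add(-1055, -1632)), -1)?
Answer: Rational(1, 2539) ≈ 0.00039386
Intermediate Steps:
Pow(Add(5226, Add(-1055, -1632)), -1) = Pow(Add(5226, -2687), -1) = Pow(2539, -1) = Rational(1, 2539)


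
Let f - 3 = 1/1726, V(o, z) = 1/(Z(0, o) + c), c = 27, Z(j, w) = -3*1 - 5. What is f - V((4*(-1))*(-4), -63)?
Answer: 96675/32794 ≈ 2.9479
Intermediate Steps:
Z(j, w) = -8 (Z(j, w) = -3 - 5 = -8)
V(o, z) = 1/19 (V(o, z) = 1/(-8 + 27) = 1/19)
f = 5179/1726 (f = 3 + 1/1726 = 5179/1726 ≈ 3.0006)
f - V((4*(-1))*(-4), -63) = 5179/1726 - 1*1/19 = 5179/1726 - 1/19 = 96675/32794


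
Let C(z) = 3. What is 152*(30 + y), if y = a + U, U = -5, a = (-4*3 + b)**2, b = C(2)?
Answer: 16112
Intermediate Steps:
b = 3
a = 81 (a = (-4*3 + 3)**2 = (-12 + 3)**2 = (-9)**2 = 81)
y = 76 (y = 81 - 5 = 76)
152*(30 + y) = 152*(30 + 76) = 152*106 = 16112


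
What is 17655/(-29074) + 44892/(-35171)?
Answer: -1926134013/1022561654 ≈ -1.8836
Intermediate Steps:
17655/(-29074) + 44892/(-35171) = 17655*(-1/29074) + 44892*(-1/35171) = -17655/29074 - 44892/35171 = -1926134013/1022561654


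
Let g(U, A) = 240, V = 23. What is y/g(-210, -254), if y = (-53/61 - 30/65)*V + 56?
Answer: 20143/190320 ≈ 0.10584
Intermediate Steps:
y = 20143/793 (y = (-53/61 - 30/65)*23 + 56 = (-53*1/61 - 30*1/65)*23 + 56 = (-53/61 - 6/13)*23 + 56 = -1055/793*23 + 56 = -24265/793 + 56 = 20143/793 ≈ 25.401)
y/g(-210, -254) = (20143/793)/240 = (20143/793)*(1/240) = 20143/190320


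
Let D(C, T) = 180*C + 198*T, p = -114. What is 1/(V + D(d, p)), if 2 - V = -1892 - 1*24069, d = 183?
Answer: 1/36331 ≈ 2.7525e-5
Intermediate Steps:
V = 25963 (V = 2 - (-1892 - 1*24069) = 2 - (-1892 - 24069) = 2 - 1*(-25961) = 2 + 25961 = 25963)
1/(V + D(d, p)) = 1/(25963 + (180*183 + 198*(-114))) = 1/(25963 + (32940 - 22572)) = 1/(25963 + 10368) = 1/36331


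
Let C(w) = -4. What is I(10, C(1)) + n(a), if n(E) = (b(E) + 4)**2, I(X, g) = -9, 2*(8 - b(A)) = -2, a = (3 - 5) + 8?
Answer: 160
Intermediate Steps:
a = 6 (a = -2 + 8 = 6)
b(A) = 9 (b(A) = 8 - 1/2*(-2) = 8 + 1 = 9)
n(E) = 169 (n(E) = (9 + 4)**2 = 13**2 = 169)
I(10, C(1)) + n(a) = -9 + 169 = 160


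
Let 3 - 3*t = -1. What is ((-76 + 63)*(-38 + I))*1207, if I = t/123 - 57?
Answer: 549985241/369 ≈ 1.4905e+6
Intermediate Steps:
t = 4/3 (t = 1 - ⅓*(-1) = 1 + ⅓ = 4/3 ≈ 1.3333)
I = -21029/369 (I = (4/3)/123 - 57 = (4/3)*(1/123) - 57 = 4/369 - 57 = -21029/369 ≈ -56.989)
((-76 + 63)*(-38 + I))*1207 = ((-76 + 63)*(-38 - 21029/369))*1207 = -13*(-35051/369)*1207 = (455663/369)*1207 = 549985241/369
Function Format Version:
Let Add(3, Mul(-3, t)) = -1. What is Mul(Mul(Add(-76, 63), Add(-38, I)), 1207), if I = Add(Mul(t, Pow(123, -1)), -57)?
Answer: Rational(549985241, 369) ≈ 1.4905e+6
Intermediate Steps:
t = Rational(4, 3) (t = Add(1, Mul(Rational(-1, 3), -1)) = Add(1, Rational(1, 3)) = Rational(4, 3) ≈ 1.3333)
I = Rational(-21029, 369) (I = Add(Mul(Rational(4, 3), Pow(123, -1)), -57) = Add(Mul(Rational(4, 3), Rational(1, 123)), -57) = Add(Rational(4, 369), -57) = Rational(-21029, 369) ≈ -56.989)
Mul(Mul(Add(-76, 63), Add(-38, I)), 1207) = Mul(Mul(Add(-76, 63), Add(-38, Rational(-21029, 369))), 1207) = Mul(Mul(-13, Rational(-35051, 369)), 1207) = Mul(Rational(455663, 369), 1207) = Rational(549985241, 369)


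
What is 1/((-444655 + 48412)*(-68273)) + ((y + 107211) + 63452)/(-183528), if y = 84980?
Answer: -85380653843129/61295402725432 ≈ -1.3929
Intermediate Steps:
1/((-444655 + 48412)*(-68273)) + ((y + 107211) + 63452)/(-183528) = 1/((-444655 + 48412)*(-68273)) + ((84980 + 107211) + 63452)/(-183528) = -1/68273/(-396243) + (192191 + 63452)*(-1/183528) = -1/396243*(-1/68273) + 255643*(-1/183528) = 1/27052698339 - 255643/183528 = -85380653843129/61295402725432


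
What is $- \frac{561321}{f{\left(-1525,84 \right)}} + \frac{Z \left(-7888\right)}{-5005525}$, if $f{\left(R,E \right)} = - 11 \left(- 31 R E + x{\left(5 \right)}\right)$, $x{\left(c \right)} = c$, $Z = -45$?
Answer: $- \frac{507828457611}{8746084756255} \approx -0.058064$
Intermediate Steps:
$f{\left(R,E \right)} = -55 + 341 E R$ ($f{\left(R,E \right)} = - 11 \left(- 31 R E + 5\right) = - 11 \left(- 31 E R + 5\right) = - 11 \left(5 - 31 E R\right) = -55 + 341 E R$)
$- \frac{561321}{f{\left(-1525,84 \right)}} + \frac{Z \left(-7888\right)}{-5005525} = - \frac{561321}{-55 + 341 \cdot 84 \left(-1525\right)} + \frac{\left(-45\right) \left(-7888\right)}{-5005525} = - \frac{561321}{-55 - 43682100} + 354960 \left(- \frac{1}{5005525}\right) = - \frac{561321}{-43682155} - \frac{70992}{1001105} = \left(-561321\right) \left(- \frac{1}{43682155}\right) - \frac{70992}{1001105} = \frac{561321}{43682155} - \frac{70992}{1001105} = - \frac{507828457611}{8746084756255}$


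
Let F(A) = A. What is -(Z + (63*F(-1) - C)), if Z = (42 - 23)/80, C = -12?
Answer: 4061/80 ≈ 50.763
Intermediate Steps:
Z = 19/80 (Z = (1/80)*19 = 19/80 ≈ 0.23750)
-(Z + (63*F(-1) - C)) = -(19/80 + (63*(-1) - 1*(-12))) = -(19/80 + (-63 + 12)) = -(19/80 - 51) = -1*(-4061/80) = 4061/80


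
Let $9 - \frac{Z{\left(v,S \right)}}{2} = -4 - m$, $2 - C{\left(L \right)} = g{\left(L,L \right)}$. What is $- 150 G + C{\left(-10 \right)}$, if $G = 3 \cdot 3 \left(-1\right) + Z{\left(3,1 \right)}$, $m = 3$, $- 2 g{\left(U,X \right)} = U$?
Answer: $-3453$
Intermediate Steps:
$g{\left(U,X \right)} = - \frac{U}{2}$
$C{\left(L \right)} = 2 + \frac{L}{2}$ ($C{\left(L \right)} = 2 - - \frac{L}{2} = 2 + \frac{L}{2}$)
$Z{\left(v,S \right)} = 32$ ($Z{\left(v,S \right)} = 18 - 2 \left(-4 - 3\right) = 18 - -14 = 18 + 14 = 32$)
$G = 23$ ($G = 3 \cdot 3 \left(-1\right) + 32 = 3 \left(-3\right) + 32 = -9 + 32 = 23$)
$- 150 G + C{\left(-10 \right)} = \left(-150\right) 23 + \left(2 + \frac{1}{2} \left(-10\right)\right) = -3450 + \left(2 - 5\right) = -3450 - 3 = -3453$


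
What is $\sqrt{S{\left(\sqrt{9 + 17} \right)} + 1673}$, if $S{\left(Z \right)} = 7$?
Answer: $4 \sqrt{105} \approx 40.988$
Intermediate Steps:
$\sqrt{S{\left(\sqrt{9 + 17} \right)} + 1673} = \sqrt{7 + 1673} = \sqrt{1680} = 4 \sqrt{105}$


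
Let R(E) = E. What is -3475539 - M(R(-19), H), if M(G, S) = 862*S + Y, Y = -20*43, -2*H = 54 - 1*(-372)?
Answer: -3291073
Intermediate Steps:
H = -213 (H = -(54 - 1*(-372))/2 = -(54 + 372)/2 = -½*426 = -213)
Y = -860
M(G, S) = -860 + 862*S (M(G, S) = 862*S - 860 = -860 + 862*S)
-3475539 - M(R(-19), H) = -3475539 - (-860 + 862*(-213)) = -3475539 - (-860 - 183606) = -3475539 - 1*(-184466) = -3475539 + 184466 = -3291073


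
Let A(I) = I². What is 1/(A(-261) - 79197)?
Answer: -1/11076 ≈ -9.0285e-5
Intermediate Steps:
1/(A(-261) - 79197) = 1/((-261)² - 79197) = 1/(68121 - 79197) = 1/(-11076) = -1/11076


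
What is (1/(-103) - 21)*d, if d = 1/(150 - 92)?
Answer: -1082/2987 ≈ -0.36224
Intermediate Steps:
d = 1/58 ≈ 0.017241
(1/(-103) - 21)*d = (1/(-103) - 21)*(1/58) = (-1/103 - 21)*(1/58) = -2164/103*1/58 = -1082/2987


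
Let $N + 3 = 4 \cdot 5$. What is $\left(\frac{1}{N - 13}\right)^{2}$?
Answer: $\frac{1}{16} \approx 0.0625$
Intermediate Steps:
$N = 17$ ($N = -3 + 4 \cdot 5 = -3 + 20 = 17$)
$\left(\frac{1}{N - 13}\right)^{2} = \left(\frac{1}{17 - 13}\right)^{2} = \left(\frac{1}{4}\right)^{2} = \frac{1}{16}$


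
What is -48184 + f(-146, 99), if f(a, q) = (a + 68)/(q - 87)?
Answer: -96381/2 ≈ -48191.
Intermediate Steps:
f(a, q) = (68 + a)/(-87 + q)
-48184 + f(-146, 99) = -48184 + (68 - 146)/(-87 + 99) = -48184 - 78/12 = -48184 + (1/12)*(-78) = -48184 - 13/2 = -96381/2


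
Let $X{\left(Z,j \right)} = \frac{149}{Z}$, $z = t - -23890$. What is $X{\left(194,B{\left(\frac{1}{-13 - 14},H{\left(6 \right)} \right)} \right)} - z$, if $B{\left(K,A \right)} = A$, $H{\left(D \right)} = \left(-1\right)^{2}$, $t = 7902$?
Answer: $- \frac{6167499}{194} \approx -31791.0$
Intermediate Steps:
$H{\left(D \right)} = 1$
$z = 31792$ ($z = 7902 - -23890 = 7902 + 23890 = 31792$)
$X{\left(194,B{\left(\frac{1}{-13 - 14},H{\left(6 \right)} \right)} \right)} - z = \frac{149}{194} - 31792 = - \frac{6167499}{194}$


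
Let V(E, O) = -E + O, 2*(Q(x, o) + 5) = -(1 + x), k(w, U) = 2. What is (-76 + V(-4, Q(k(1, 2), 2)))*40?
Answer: -3140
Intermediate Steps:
Q(x, o) = -11/2 - x/2 (Q(x, o) = -5 + (-(1 + x))/2 = -5 + (-1 - x)/2 = -5 + (-½ - x/2) = -11/2 - x/2)
V(E, O) = O - E
(-76 + V(-4, Q(k(1, 2), 2)))*40 = (-76 + ((-11/2 - ½*2) - 1*(-4)))*40 = (-76 + ((-11/2 - 1) + 4))*40 = (-76 + (-13/2 + 4))*40 = (-76 - 5/2)*40 = -157/2*40 = -3140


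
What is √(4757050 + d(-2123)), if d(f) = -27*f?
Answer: √4814371 ≈ 2194.2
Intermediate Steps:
√(4757050 + d(-2123)) = √(4757050 - 27*(-2123)) = √(4757050 + 57321) = √4814371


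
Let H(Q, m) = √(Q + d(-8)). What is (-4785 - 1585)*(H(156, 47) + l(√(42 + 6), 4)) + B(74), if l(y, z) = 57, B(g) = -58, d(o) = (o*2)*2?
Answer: -363148 - 12740*√31 ≈ -4.3408e+5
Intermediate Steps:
d(o) = 4*o (d(o) = (2*o)*2 = 4*o)
H(Q, m) = √(-32 + Q) (H(Q, m) = √(Q + 4*(-8)) = √(Q - 32) = √(-32 + Q))
(-4785 - 1585)*(H(156, 47) + l(√(42 + 6), 4)) + B(74) = (-4785 - 1585)*(√(-32 + 156) + 57) - 58 = -6370*(√124 + 57) - 58 = -6370*(2*√31 + 57) - 58 = -6370*(57 + 2*√31) - 58 = (-363090 - 12740*√31) - 58 = -363148 - 12740*√31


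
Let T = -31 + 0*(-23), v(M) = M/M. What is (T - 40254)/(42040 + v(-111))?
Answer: -40285/42041 ≈ -0.95823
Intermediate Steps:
v(M) = 1
T = -31 (T = -31 + 0 = -31)
(T - 40254)/(42040 + v(-111)) = (-31 - 40254)/(42040 + 1) = -40285/42041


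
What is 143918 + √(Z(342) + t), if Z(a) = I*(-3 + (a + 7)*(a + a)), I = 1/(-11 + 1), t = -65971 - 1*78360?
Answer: 143918 + 7*I*√343270/10 ≈ 1.4392e+5 + 410.12*I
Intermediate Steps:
t = -144331 (t = -65971 - 78360 = -144331)
I = -⅒ (I = 1/(-10) = -⅒ ≈ -0.10000)
Z(a) = 3/10 - a*(7 + a)/5 (Z(a) = -(-3 + (a + 7)*(a + a))/10 = -(-3 + (7 + a)*(2*a))/10 = -(-3 + 2*a*(7 + a))/10 = 3/10 - a*(7 + a)/5)
143918 + √(Z(342) + t) = 143918 + √((3/10 - 7/5*342 - ⅕*342²) - 144331) = 143918 + √((3/10 - 2394/5 - ⅕*116964) - 144331) = 143918 + √((3/10 - 2394/5 - 116964/5) - 144331) = 143918 + √(-238713/10 - 144331) = 143918 + √(-1682023/10) = 143918 + 7*I*√343270/10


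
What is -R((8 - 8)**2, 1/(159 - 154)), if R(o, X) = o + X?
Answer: -1/5 ≈ -0.20000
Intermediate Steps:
R(o, X) = X + o
-R((8 - 8)**2, 1/(159 - 154)) = -(1/(159 - 154) + (8 - 8)**2) = -(1/5 + 0**2) = -(1/5 + 0) = -1*1/5 = -1/5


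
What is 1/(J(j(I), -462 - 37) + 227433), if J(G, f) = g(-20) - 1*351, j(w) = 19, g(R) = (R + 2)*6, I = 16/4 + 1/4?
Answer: 1/226974 ≈ 4.4058e-6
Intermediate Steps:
I = 17/4 (I = 16*(1/4) + 1*(1/4) = 4 + 1/4 = 17/4 ≈ 4.2500)
g(R) = 12 + 6*R (g(R) = (2 + R)*6 = 12 + 6*R)
J(G, f) = -459 (J(G, f) = (12 + 6*(-20)) - 1*351 = (12 - 120) - 351 = -108 - 351 = -459)
1/(J(j(I), -462 - 37) + 227433) = 1/(-459 + 227433) = 1/226974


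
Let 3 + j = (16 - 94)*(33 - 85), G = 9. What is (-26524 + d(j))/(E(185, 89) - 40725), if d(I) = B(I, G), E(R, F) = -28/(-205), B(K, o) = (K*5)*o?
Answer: -31951505/8348597 ≈ -3.8272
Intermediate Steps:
B(K, o) = 5*K*o (B(K, o) = (5*K)*o = 5*K*o)
j = 4053 (j = -3 + (16 - 94)*(33 - 85) = -3 - 78*(-52) = -3 + 4056 = 4053)
E(R, F) = 28/205 (E(R, F) = -28*(-1/205) = 28/205)
d(I) = 45*I (d(I) = 5*I*9 = 45*I)
(-26524 + d(j))/(E(185, 89) - 40725) = (-26524 + 45*4053)/(28/205 - 40725) = (-26524 + 182385)/(-8348597/205) = 155861*(-205/8348597) = -31951505/8348597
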